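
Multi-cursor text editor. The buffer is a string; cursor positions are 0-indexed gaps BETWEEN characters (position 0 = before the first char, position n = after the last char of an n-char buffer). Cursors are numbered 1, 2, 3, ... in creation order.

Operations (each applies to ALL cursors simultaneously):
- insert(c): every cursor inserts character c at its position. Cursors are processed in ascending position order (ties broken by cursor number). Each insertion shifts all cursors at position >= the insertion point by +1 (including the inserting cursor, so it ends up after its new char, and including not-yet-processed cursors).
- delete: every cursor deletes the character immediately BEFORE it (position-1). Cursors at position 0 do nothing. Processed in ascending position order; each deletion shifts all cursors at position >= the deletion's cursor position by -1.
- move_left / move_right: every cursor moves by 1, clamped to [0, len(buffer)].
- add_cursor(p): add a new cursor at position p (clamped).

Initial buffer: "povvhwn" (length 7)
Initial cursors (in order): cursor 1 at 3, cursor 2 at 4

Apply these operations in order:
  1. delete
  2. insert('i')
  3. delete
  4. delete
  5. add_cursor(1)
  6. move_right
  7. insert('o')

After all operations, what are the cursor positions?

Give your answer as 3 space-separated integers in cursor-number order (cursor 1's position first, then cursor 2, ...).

Answer: 3 3 5

Derivation:
After op 1 (delete): buffer="pohwn" (len 5), cursors c1@2 c2@2, authorship .....
After op 2 (insert('i')): buffer="poiihwn" (len 7), cursors c1@4 c2@4, authorship ..12...
After op 3 (delete): buffer="pohwn" (len 5), cursors c1@2 c2@2, authorship .....
After op 4 (delete): buffer="hwn" (len 3), cursors c1@0 c2@0, authorship ...
After op 5 (add_cursor(1)): buffer="hwn" (len 3), cursors c1@0 c2@0 c3@1, authorship ...
After op 6 (move_right): buffer="hwn" (len 3), cursors c1@1 c2@1 c3@2, authorship ...
After op 7 (insert('o')): buffer="hoowon" (len 6), cursors c1@3 c2@3 c3@5, authorship .12.3.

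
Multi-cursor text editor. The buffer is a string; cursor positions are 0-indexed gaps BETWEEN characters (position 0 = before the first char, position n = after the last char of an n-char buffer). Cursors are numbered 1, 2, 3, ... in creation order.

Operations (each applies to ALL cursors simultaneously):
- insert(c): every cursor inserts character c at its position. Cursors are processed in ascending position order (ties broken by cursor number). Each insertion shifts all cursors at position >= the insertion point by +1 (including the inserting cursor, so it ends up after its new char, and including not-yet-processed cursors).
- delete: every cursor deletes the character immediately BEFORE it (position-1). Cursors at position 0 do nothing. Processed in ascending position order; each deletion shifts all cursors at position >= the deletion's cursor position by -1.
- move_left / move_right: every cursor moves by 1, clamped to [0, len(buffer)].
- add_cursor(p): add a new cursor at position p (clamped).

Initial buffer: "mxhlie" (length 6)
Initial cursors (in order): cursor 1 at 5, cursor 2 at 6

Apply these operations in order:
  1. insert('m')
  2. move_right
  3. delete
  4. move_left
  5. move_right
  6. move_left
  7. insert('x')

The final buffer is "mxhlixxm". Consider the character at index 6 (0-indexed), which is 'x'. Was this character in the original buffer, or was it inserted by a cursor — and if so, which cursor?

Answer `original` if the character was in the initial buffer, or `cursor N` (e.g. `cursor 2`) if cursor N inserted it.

After op 1 (insert('m')): buffer="mxhlimem" (len 8), cursors c1@6 c2@8, authorship .....1.2
After op 2 (move_right): buffer="mxhlimem" (len 8), cursors c1@7 c2@8, authorship .....1.2
After op 3 (delete): buffer="mxhlim" (len 6), cursors c1@6 c2@6, authorship .....1
After op 4 (move_left): buffer="mxhlim" (len 6), cursors c1@5 c2@5, authorship .....1
After op 5 (move_right): buffer="mxhlim" (len 6), cursors c1@6 c2@6, authorship .....1
After op 6 (move_left): buffer="mxhlim" (len 6), cursors c1@5 c2@5, authorship .....1
After op 7 (insert('x')): buffer="mxhlixxm" (len 8), cursors c1@7 c2@7, authorship .....121
Authorship (.=original, N=cursor N): . . . . . 1 2 1
Index 6: author = 2

Answer: cursor 2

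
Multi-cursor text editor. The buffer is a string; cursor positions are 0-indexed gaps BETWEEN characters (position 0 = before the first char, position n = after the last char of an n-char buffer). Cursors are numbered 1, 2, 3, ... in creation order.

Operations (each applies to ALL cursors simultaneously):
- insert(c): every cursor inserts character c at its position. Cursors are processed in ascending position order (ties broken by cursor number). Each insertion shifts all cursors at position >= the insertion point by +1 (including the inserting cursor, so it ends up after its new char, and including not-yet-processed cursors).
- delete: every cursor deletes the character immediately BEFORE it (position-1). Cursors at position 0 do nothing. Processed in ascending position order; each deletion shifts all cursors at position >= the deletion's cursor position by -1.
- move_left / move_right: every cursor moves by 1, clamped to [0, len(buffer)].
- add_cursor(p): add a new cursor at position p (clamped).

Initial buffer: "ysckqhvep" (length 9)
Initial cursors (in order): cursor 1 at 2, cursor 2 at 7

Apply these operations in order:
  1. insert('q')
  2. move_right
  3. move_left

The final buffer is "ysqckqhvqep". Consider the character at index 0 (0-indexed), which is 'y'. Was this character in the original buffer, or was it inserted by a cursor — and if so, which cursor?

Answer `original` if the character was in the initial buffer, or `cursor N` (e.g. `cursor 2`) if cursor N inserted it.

Answer: original

Derivation:
After op 1 (insert('q')): buffer="ysqckqhvqep" (len 11), cursors c1@3 c2@9, authorship ..1.....2..
After op 2 (move_right): buffer="ysqckqhvqep" (len 11), cursors c1@4 c2@10, authorship ..1.....2..
After op 3 (move_left): buffer="ysqckqhvqep" (len 11), cursors c1@3 c2@9, authorship ..1.....2..
Authorship (.=original, N=cursor N): . . 1 . . . . . 2 . .
Index 0: author = original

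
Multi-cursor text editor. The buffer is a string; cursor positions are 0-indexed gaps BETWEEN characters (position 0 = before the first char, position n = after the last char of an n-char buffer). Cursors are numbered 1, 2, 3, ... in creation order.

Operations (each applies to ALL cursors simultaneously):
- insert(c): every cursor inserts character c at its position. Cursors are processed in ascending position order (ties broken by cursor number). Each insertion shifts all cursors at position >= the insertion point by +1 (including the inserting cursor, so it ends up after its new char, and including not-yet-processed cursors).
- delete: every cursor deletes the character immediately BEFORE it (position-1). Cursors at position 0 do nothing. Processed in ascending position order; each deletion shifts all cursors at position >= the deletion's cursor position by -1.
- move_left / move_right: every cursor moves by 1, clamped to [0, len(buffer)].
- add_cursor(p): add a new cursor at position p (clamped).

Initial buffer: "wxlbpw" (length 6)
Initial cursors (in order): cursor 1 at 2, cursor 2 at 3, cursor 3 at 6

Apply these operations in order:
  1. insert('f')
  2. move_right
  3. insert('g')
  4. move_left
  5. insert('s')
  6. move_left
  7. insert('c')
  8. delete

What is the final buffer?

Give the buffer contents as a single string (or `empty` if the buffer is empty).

Answer: wxflsgfbsgpwfsg

Derivation:
After op 1 (insert('f')): buffer="wxflfbpwf" (len 9), cursors c1@3 c2@5 c3@9, authorship ..1.2...3
After op 2 (move_right): buffer="wxflfbpwf" (len 9), cursors c1@4 c2@6 c3@9, authorship ..1.2...3
After op 3 (insert('g')): buffer="wxflgfbgpwfg" (len 12), cursors c1@5 c2@8 c3@12, authorship ..1.12.2..33
After op 4 (move_left): buffer="wxflgfbgpwfg" (len 12), cursors c1@4 c2@7 c3@11, authorship ..1.12.2..33
After op 5 (insert('s')): buffer="wxflsgfbsgpwfsg" (len 15), cursors c1@5 c2@9 c3@14, authorship ..1.112.22..333
After op 6 (move_left): buffer="wxflsgfbsgpwfsg" (len 15), cursors c1@4 c2@8 c3@13, authorship ..1.112.22..333
After op 7 (insert('c')): buffer="wxflcsgfbcsgpwfcsg" (len 18), cursors c1@5 c2@10 c3@16, authorship ..1.1112.222..3333
After op 8 (delete): buffer="wxflsgfbsgpwfsg" (len 15), cursors c1@4 c2@8 c3@13, authorship ..1.112.22..333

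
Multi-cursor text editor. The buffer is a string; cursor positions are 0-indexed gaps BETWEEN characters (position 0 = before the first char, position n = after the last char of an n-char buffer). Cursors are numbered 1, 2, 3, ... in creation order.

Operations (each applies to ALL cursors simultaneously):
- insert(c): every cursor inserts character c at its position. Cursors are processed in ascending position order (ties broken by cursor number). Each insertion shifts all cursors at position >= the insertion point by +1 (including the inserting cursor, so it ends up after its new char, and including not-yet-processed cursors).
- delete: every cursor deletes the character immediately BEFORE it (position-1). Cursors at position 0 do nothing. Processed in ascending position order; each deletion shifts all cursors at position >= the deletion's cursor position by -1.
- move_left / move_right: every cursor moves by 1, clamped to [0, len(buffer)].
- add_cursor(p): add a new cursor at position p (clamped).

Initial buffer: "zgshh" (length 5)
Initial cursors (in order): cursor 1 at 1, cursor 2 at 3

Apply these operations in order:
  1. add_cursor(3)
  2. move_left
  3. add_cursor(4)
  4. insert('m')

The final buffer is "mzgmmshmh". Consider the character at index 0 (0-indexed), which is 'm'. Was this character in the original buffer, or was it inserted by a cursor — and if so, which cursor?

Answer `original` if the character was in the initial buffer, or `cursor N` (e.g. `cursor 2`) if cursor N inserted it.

Answer: cursor 1

Derivation:
After op 1 (add_cursor(3)): buffer="zgshh" (len 5), cursors c1@1 c2@3 c3@3, authorship .....
After op 2 (move_left): buffer="zgshh" (len 5), cursors c1@0 c2@2 c3@2, authorship .....
After op 3 (add_cursor(4)): buffer="zgshh" (len 5), cursors c1@0 c2@2 c3@2 c4@4, authorship .....
After op 4 (insert('m')): buffer="mzgmmshmh" (len 9), cursors c1@1 c2@5 c3@5 c4@8, authorship 1..23..4.
Authorship (.=original, N=cursor N): 1 . . 2 3 . . 4 .
Index 0: author = 1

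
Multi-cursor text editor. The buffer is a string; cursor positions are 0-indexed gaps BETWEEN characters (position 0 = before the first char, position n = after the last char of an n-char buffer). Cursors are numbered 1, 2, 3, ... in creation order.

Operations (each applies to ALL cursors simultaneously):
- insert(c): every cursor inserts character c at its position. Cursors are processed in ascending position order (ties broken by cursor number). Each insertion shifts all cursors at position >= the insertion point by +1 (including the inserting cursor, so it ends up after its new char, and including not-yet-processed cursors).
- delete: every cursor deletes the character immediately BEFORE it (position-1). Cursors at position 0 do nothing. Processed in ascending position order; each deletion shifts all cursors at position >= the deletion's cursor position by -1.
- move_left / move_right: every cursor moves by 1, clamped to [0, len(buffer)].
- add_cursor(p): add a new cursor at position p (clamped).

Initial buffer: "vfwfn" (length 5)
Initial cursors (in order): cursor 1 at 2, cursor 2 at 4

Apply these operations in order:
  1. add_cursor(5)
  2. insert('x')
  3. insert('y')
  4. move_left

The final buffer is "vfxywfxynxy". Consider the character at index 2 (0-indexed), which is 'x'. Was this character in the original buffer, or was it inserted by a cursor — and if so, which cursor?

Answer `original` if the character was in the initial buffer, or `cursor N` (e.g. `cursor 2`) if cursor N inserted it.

Answer: cursor 1

Derivation:
After op 1 (add_cursor(5)): buffer="vfwfn" (len 5), cursors c1@2 c2@4 c3@5, authorship .....
After op 2 (insert('x')): buffer="vfxwfxnx" (len 8), cursors c1@3 c2@6 c3@8, authorship ..1..2.3
After op 3 (insert('y')): buffer="vfxywfxynxy" (len 11), cursors c1@4 c2@8 c3@11, authorship ..11..22.33
After op 4 (move_left): buffer="vfxywfxynxy" (len 11), cursors c1@3 c2@7 c3@10, authorship ..11..22.33
Authorship (.=original, N=cursor N): . . 1 1 . . 2 2 . 3 3
Index 2: author = 1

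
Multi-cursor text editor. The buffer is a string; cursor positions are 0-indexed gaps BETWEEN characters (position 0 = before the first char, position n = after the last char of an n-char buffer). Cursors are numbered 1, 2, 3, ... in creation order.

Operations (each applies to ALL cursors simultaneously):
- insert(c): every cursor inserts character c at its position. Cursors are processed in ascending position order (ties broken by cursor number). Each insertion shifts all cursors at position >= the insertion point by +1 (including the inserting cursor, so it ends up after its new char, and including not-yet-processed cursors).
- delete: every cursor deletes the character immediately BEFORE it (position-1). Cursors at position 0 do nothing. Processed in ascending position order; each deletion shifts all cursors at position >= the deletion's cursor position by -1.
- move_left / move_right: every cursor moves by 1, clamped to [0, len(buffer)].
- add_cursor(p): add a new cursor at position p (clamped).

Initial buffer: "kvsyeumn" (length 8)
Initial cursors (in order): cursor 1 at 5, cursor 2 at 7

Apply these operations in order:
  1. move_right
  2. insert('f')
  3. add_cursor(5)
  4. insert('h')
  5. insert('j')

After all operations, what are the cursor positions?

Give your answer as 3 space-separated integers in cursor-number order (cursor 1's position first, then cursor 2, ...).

Answer: 11 16 7

Derivation:
After op 1 (move_right): buffer="kvsyeumn" (len 8), cursors c1@6 c2@8, authorship ........
After op 2 (insert('f')): buffer="kvsyeufmnf" (len 10), cursors c1@7 c2@10, authorship ......1..2
After op 3 (add_cursor(5)): buffer="kvsyeufmnf" (len 10), cursors c3@5 c1@7 c2@10, authorship ......1..2
After op 4 (insert('h')): buffer="kvsyehufhmnfh" (len 13), cursors c3@6 c1@9 c2@13, authorship .....3.11..22
After op 5 (insert('j')): buffer="kvsyehjufhjmnfhj" (len 16), cursors c3@7 c1@11 c2@16, authorship .....33.111..222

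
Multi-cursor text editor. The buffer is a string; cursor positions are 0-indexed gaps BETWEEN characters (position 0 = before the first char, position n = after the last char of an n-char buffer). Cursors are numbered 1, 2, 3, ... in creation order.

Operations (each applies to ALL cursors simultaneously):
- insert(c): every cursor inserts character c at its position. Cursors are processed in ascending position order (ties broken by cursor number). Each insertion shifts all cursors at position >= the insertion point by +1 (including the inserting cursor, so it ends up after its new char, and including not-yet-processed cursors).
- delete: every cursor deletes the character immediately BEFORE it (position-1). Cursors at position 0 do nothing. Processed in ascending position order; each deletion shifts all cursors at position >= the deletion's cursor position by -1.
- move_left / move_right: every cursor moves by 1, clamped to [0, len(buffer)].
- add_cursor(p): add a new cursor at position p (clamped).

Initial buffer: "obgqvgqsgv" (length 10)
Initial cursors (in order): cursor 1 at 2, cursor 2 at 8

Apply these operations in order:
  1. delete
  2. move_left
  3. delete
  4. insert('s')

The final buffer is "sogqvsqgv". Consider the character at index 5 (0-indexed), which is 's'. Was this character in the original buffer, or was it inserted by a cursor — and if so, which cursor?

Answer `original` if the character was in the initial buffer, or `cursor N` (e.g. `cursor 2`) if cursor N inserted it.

After op 1 (delete): buffer="ogqvgqgv" (len 8), cursors c1@1 c2@6, authorship ........
After op 2 (move_left): buffer="ogqvgqgv" (len 8), cursors c1@0 c2@5, authorship ........
After op 3 (delete): buffer="ogqvqgv" (len 7), cursors c1@0 c2@4, authorship .......
After op 4 (insert('s')): buffer="sogqvsqgv" (len 9), cursors c1@1 c2@6, authorship 1....2...
Authorship (.=original, N=cursor N): 1 . . . . 2 . . .
Index 5: author = 2

Answer: cursor 2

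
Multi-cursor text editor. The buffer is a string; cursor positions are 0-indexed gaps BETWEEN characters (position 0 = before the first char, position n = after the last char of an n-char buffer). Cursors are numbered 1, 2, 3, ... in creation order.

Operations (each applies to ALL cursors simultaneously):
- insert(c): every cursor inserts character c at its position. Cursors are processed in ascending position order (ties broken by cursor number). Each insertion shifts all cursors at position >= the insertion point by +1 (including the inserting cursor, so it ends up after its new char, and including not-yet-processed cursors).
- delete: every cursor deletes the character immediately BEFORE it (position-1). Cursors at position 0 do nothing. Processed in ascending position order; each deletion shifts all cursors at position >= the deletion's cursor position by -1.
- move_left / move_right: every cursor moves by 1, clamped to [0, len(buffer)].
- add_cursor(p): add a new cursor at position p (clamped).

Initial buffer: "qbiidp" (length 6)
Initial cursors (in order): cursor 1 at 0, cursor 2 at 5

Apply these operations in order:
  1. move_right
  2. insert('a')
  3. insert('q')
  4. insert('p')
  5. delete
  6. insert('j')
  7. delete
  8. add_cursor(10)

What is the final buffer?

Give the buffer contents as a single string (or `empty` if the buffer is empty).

After op 1 (move_right): buffer="qbiidp" (len 6), cursors c1@1 c2@6, authorship ......
After op 2 (insert('a')): buffer="qabiidpa" (len 8), cursors c1@2 c2@8, authorship .1.....2
After op 3 (insert('q')): buffer="qaqbiidpaq" (len 10), cursors c1@3 c2@10, authorship .11.....22
After op 4 (insert('p')): buffer="qaqpbiidpaqp" (len 12), cursors c1@4 c2@12, authorship .111.....222
After op 5 (delete): buffer="qaqbiidpaq" (len 10), cursors c1@3 c2@10, authorship .11.....22
After op 6 (insert('j')): buffer="qaqjbiidpaqj" (len 12), cursors c1@4 c2@12, authorship .111.....222
After op 7 (delete): buffer="qaqbiidpaq" (len 10), cursors c1@3 c2@10, authorship .11.....22
After op 8 (add_cursor(10)): buffer="qaqbiidpaq" (len 10), cursors c1@3 c2@10 c3@10, authorship .11.....22

Answer: qaqbiidpaq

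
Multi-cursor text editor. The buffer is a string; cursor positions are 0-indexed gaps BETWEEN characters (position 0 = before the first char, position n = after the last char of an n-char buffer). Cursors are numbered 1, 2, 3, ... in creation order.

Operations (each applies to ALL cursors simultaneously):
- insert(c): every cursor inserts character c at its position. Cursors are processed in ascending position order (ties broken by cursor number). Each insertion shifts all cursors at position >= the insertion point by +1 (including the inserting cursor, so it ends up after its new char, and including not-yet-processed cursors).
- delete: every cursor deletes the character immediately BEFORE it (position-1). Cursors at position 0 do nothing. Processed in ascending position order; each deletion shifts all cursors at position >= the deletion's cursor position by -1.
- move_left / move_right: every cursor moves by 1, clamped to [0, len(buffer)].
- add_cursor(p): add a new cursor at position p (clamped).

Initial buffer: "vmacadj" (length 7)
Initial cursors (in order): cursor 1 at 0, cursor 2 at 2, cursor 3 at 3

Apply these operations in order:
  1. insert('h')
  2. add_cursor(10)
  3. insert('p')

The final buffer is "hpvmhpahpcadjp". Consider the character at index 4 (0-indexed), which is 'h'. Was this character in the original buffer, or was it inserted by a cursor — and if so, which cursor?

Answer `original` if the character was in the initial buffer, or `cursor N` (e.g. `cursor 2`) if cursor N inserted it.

Answer: cursor 2

Derivation:
After op 1 (insert('h')): buffer="hvmhahcadj" (len 10), cursors c1@1 c2@4 c3@6, authorship 1..2.3....
After op 2 (add_cursor(10)): buffer="hvmhahcadj" (len 10), cursors c1@1 c2@4 c3@6 c4@10, authorship 1..2.3....
After op 3 (insert('p')): buffer="hpvmhpahpcadjp" (len 14), cursors c1@2 c2@6 c3@9 c4@14, authorship 11..22.33....4
Authorship (.=original, N=cursor N): 1 1 . . 2 2 . 3 3 . . . . 4
Index 4: author = 2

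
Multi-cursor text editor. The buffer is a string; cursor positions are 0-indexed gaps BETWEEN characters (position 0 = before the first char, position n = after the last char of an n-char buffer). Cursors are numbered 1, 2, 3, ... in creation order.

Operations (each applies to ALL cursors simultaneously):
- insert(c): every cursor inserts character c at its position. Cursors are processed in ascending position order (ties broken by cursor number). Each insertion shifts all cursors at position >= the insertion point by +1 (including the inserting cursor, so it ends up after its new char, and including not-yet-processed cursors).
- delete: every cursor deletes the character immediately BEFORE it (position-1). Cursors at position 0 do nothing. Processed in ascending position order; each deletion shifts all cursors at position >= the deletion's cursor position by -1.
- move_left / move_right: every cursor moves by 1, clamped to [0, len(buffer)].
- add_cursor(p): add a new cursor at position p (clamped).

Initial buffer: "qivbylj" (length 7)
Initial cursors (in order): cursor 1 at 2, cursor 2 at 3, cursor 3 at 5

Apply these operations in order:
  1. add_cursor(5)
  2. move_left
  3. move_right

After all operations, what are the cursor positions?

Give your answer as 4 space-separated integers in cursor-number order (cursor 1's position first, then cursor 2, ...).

Answer: 2 3 5 5

Derivation:
After op 1 (add_cursor(5)): buffer="qivbylj" (len 7), cursors c1@2 c2@3 c3@5 c4@5, authorship .......
After op 2 (move_left): buffer="qivbylj" (len 7), cursors c1@1 c2@2 c3@4 c4@4, authorship .......
After op 3 (move_right): buffer="qivbylj" (len 7), cursors c1@2 c2@3 c3@5 c4@5, authorship .......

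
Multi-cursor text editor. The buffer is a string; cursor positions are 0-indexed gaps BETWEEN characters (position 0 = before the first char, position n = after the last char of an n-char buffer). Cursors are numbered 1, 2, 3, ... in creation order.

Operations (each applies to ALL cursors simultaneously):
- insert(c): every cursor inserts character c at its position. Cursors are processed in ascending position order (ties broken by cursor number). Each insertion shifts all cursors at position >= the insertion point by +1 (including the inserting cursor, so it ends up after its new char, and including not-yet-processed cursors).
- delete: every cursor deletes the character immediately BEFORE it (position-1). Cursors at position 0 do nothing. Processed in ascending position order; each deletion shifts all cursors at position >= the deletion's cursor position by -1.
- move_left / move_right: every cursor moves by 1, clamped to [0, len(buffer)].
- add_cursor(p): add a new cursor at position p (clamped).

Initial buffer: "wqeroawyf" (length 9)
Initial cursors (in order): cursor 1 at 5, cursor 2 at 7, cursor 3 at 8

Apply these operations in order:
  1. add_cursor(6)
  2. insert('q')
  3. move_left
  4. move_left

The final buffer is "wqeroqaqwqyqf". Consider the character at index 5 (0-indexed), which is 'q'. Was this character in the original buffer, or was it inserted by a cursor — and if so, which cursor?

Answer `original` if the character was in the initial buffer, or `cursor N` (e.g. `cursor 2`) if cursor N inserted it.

Answer: cursor 1

Derivation:
After op 1 (add_cursor(6)): buffer="wqeroawyf" (len 9), cursors c1@5 c4@6 c2@7 c3@8, authorship .........
After op 2 (insert('q')): buffer="wqeroqaqwqyqf" (len 13), cursors c1@6 c4@8 c2@10 c3@12, authorship .....1.4.2.3.
After op 3 (move_left): buffer="wqeroqaqwqyqf" (len 13), cursors c1@5 c4@7 c2@9 c3@11, authorship .....1.4.2.3.
After op 4 (move_left): buffer="wqeroqaqwqyqf" (len 13), cursors c1@4 c4@6 c2@8 c3@10, authorship .....1.4.2.3.
Authorship (.=original, N=cursor N): . . . . . 1 . 4 . 2 . 3 .
Index 5: author = 1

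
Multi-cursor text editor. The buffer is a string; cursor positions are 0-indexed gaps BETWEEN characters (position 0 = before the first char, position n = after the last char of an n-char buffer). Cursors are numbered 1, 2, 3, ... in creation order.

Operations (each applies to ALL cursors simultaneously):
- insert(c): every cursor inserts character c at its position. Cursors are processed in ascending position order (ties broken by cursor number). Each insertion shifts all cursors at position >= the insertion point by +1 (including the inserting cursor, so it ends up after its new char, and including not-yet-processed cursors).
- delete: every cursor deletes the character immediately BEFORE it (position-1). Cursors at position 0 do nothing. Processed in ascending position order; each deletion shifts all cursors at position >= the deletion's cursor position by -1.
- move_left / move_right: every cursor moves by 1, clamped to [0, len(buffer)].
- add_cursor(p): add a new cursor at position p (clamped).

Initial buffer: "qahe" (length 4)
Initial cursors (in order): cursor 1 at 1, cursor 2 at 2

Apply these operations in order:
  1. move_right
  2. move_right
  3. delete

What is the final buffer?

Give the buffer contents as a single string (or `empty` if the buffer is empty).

After op 1 (move_right): buffer="qahe" (len 4), cursors c1@2 c2@3, authorship ....
After op 2 (move_right): buffer="qahe" (len 4), cursors c1@3 c2@4, authorship ....
After op 3 (delete): buffer="qa" (len 2), cursors c1@2 c2@2, authorship ..

Answer: qa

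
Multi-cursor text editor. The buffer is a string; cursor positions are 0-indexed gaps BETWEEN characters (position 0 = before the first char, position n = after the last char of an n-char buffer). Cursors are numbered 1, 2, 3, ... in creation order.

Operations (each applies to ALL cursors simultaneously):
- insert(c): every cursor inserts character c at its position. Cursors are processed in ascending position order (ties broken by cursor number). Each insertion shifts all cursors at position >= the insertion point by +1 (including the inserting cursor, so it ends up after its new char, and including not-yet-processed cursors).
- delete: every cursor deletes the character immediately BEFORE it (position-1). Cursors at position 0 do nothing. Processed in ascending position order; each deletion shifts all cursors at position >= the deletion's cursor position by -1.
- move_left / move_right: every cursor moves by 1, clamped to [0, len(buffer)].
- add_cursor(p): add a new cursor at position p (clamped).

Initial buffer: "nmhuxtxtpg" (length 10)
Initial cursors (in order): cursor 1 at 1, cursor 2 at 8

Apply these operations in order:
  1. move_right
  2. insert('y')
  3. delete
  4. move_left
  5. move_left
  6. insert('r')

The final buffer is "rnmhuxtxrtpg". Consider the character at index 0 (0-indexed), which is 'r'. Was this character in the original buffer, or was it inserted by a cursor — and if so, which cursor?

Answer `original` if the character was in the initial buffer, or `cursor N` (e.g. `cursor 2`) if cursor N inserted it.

After op 1 (move_right): buffer="nmhuxtxtpg" (len 10), cursors c1@2 c2@9, authorship ..........
After op 2 (insert('y')): buffer="nmyhuxtxtpyg" (len 12), cursors c1@3 c2@11, authorship ..1.......2.
After op 3 (delete): buffer="nmhuxtxtpg" (len 10), cursors c1@2 c2@9, authorship ..........
After op 4 (move_left): buffer="nmhuxtxtpg" (len 10), cursors c1@1 c2@8, authorship ..........
After op 5 (move_left): buffer="nmhuxtxtpg" (len 10), cursors c1@0 c2@7, authorship ..........
After op 6 (insert('r')): buffer="rnmhuxtxrtpg" (len 12), cursors c1@1 c2@9, authorship 1.......2...
Authorship (.=original, N=cursor N): 1 . . . . . . . 2 . . .
Index 0: author = 1

Answer: cursor 1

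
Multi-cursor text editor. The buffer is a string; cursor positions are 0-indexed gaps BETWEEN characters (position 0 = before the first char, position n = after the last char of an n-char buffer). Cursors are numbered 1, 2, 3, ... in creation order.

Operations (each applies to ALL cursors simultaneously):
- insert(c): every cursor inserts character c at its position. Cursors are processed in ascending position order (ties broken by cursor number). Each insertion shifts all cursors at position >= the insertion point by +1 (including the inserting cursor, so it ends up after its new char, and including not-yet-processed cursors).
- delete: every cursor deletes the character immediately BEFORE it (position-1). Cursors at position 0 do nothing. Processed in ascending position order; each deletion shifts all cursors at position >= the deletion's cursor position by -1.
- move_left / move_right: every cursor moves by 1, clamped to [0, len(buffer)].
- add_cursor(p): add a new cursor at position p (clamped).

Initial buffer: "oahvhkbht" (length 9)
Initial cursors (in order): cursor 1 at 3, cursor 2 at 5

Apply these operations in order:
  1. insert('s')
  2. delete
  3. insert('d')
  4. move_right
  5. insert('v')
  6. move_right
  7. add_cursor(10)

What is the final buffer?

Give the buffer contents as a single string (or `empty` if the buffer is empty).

After op 1 (insert('s')): buffer="oahsvhskbht" (len 11), cursors c1@4 c2@7, authorship ...1..2....
After op 2 (delete): buffer="oahvhkbht" (len 9), cursors c1@3 c2@5, authorship .........
After op 3 (insert('d')): buffer="oahdvhdkbht" (len 11), cursors c1@4 c2@7, authorship ...1..2....
After op 4 (move_right): buffer="oahdvhdkbht" (len 11), cursors c1@5 c2@8, authorship ...1..2....
After op 5 (insert('v')): buffer="oahdvvhdkvbht" (len 13), cursors c1@6 c2@10, authorship ...1.1.2.2...
After op 6 (move_right): buffer="oahdvvhdkvbht" (len 13), cursors c1@7 c2@11, authorship ...1.1.2.2...
After op 7 (add_cursor(10)): buffer="oahdvvhdkvbht" (len 13), cursors c1@7 c3@10 c2@11, authorship ...1.1.2.2...

Answer: oahdvvhdkvbht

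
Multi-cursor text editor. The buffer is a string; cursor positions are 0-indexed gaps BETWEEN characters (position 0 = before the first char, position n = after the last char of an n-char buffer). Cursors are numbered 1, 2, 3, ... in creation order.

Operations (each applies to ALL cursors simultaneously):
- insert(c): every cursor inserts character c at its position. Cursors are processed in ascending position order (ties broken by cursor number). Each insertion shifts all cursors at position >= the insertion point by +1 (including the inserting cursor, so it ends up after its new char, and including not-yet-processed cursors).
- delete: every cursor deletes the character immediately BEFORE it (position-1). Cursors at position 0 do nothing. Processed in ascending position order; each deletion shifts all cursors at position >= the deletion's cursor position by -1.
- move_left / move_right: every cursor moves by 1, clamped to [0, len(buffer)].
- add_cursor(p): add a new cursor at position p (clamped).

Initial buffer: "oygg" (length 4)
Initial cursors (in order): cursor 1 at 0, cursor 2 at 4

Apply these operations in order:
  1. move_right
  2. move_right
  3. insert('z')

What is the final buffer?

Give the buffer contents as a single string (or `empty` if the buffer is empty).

Answer: oyzggz

Derivation:
After op 1 (move_right): buffer="oygg" (len 4), cursors c1@1 c2@4, authorship ....
After op 2 (move_right): buffer="oygg" (len 4), cursors c1@2 c2@4, authorship ....
After op 3 (insert('z')): buffer="oyzggz" (len 6), cursors c1@3 c2@6, authorship ..1..2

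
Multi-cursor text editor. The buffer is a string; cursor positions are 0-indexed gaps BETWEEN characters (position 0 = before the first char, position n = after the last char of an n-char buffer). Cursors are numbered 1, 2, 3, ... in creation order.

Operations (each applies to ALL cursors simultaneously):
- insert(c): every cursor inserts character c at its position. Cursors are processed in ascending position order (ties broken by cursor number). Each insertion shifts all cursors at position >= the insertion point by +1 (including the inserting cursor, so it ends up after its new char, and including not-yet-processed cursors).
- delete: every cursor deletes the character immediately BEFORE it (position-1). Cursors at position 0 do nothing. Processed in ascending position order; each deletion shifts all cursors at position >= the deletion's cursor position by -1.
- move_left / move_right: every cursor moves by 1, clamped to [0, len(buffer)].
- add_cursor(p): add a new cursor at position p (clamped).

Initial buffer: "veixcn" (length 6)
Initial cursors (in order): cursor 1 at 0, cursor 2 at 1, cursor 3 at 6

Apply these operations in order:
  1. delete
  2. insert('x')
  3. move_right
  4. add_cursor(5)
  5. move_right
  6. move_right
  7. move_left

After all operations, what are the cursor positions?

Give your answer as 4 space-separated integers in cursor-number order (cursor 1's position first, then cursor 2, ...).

After op 1 (delete): buffer="eixc" (len 4), cursors c1@0 c2@0 c3@4, authorship ....
After op 2 (insert('x')): buffer="xxeixcx" (len 7), cursors c1@2 c2@2 c3@7, authorship 12....3
After op 3 (move_right): buffer="xxeixcx" (len 7), cursors c1@3 c2@3 c3@7, authorship 12....3
After op 4 (add_cursor(5)): buffer="xxeixcx" (len 7), cursors c1@3 c2@3 c4@5 c3@7, authorship 12....3
After op 5 (move_right): buffer="xxeixcx" (len 7), cursors c1@4 c2@4 c4@6 c3@7, authorship 12....3
After op 6 (move_right): buffer="xxeixcx" (len 7), cursors c1@5 c2@5 c3@7 c4@7, authorship 12....3
After op 7 (move_left): buffer="xxeixcx" (len 7), cursors c1@4 c2@4 c3@6 c4@6, authorship 12....3

Answer: 4 4 6 6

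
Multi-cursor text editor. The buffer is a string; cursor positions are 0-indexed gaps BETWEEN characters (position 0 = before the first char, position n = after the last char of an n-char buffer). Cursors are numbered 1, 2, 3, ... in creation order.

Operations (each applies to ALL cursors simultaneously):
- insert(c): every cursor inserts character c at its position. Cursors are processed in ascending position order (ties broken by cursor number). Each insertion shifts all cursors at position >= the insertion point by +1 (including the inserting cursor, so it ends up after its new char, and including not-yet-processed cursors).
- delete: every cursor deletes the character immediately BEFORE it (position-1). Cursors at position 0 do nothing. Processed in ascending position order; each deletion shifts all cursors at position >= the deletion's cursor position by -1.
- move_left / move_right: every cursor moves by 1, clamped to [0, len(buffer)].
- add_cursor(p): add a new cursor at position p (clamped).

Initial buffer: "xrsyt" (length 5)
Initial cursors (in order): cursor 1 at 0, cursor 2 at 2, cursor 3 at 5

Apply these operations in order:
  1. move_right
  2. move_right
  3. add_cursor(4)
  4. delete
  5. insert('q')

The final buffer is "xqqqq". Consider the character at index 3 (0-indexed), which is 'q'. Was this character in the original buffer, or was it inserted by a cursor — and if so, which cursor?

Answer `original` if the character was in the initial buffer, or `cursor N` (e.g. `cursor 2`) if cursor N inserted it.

After op 1 (move_right): buffer="xrsyt" (len 5), cursors c1@1 c2@3 c3@5, authorship .....
After op 2 (move_right): buffer="xrsyt" (len 5), cursors c1@2 c2@4 c3@5, authorship .....
After op 3 (add_cursor(4)): buffer="xrsyt" (len 5), cursors c1@2 c2@4 c4@4 c3@5, authorship .....
After op 4 (delete): buffer="x" (len 1), cursors c1@1 c2@1 c3@1 c4@1, authorship .
After op 5 (insert('q')): buffer="xqqqq" (len 5), cursors c1@5 c2@5 c3@5 c4@5, authorship .1234
Authorship (.=original, N=cursor N): . 1 2 3 4
Index 3: author = 3

Answer: cursor 3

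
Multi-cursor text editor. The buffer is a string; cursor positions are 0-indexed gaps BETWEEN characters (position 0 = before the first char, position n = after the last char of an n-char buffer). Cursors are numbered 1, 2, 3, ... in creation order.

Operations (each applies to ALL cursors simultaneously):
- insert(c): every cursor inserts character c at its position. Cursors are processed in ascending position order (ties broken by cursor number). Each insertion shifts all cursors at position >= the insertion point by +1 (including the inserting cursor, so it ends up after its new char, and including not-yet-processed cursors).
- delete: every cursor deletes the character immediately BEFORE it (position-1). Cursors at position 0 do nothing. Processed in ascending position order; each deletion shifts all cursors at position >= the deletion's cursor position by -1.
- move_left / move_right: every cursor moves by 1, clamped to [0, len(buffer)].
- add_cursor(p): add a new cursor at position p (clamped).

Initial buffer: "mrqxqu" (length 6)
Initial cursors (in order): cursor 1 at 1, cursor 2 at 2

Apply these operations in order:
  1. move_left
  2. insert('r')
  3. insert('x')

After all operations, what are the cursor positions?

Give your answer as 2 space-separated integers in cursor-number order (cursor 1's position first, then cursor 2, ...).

After op 1 (move_left): buffer="mrqxqu" (len 6), cursors c1@0 c2@1, authorship ......
After op 2 (insert('r')): buffer="rmrrqxqu" (len 8), cursors c1@1 c2@3, authorship 1.2.....
After op 3 (insert('x')): buffer="rxmrxrqxqu" (len 10), cursors c1@2 c2@5, authorship 11.22.....

Answer: 2 5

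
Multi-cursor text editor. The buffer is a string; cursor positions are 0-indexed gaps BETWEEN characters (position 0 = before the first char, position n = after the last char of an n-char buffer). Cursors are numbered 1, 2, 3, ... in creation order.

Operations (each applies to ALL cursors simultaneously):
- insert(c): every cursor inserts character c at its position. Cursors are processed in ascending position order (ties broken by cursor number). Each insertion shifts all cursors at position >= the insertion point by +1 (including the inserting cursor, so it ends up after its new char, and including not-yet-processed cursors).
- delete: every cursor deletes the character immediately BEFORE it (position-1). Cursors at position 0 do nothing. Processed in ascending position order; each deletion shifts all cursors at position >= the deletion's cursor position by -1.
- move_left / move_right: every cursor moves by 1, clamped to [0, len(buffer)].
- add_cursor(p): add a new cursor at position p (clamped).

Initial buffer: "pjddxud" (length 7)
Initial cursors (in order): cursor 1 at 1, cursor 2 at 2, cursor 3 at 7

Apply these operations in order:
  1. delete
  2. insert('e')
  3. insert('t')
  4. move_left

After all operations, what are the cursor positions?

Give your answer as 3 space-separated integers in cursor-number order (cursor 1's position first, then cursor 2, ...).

After op 1 (delete): buffer="ddxu" (len 4), cursors c1@0 c2@0 c3@4, authorship ....
After op 2 (insert('e')): buffer="eeddxue" (len 7), cursors c1@2 c2@2 c3@7, authorship 12....3
After op 3 (insert('t')): buffer="eettddxuet" (len 10), cursors c1@4 c2@4 c3@10, authorship 1212....33
After op 4 (move_left): buffer="eettddxuet" (len 10), cursors c1@3 c2@3 c3@9, authorship 1212....33

Answer: 3 3 9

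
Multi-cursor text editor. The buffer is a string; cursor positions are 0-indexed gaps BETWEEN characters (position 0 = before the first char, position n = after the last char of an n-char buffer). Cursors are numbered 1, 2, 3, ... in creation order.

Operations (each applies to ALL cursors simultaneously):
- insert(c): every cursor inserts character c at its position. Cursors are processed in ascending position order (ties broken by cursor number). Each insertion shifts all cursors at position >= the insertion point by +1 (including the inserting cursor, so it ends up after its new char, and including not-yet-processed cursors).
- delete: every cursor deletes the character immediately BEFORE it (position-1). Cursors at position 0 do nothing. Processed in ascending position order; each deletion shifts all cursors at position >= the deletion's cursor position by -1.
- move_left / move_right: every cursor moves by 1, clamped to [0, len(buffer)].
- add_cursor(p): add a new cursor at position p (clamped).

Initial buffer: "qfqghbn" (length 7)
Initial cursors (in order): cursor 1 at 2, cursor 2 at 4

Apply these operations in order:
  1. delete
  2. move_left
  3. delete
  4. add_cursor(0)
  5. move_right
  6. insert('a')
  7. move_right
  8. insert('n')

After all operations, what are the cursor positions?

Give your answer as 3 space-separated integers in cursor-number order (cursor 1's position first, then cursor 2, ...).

After op 1 (delete): buffer="qqhbn" (len 5), cursors c1@1 c2@2, authorship .....
After op 2 (move_left): buffer="qqhbn" (len 5), cursors c1@0 c2@1, authorship .....
After op 3 (delete): buffer="qhbn" (len 4), cursors c1@0 c2@0, authorship ....
After op 4 (add_cursor(0)): buffer="qhbn" (len 4), cursors c1@0 c2@0 c3@0, authorship ....
After op 5 (move_right): buffer="qhbn" (len 4), cursors c1@1 c2@1 c3@1, authorship ....
After op 6 (insert('a')): buffer="qaaahbn" (len 7), cursors c1@4 c2@4 c3@4, authorship .123...
After op 7 (move_right): buffer="qaaahbn" (len 7), cursors c1@5 c2@5 c3@5, authorship .123...
After op 8 (insert('n')): buffer="qaaahnnnbn" (len 10), cursors c1@8 c2@8 c3@8, authorship .123.123..

Answer: 8 8 8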